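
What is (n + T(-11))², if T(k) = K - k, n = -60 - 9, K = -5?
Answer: 3969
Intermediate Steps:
n = -69
T(k) = -5 - k
(n + T(-11))² = (-69 + (-5 - 1*(-11)))² = (-69 + (-5 + 11))² = (-69 + 6)² = (-63)² = 3969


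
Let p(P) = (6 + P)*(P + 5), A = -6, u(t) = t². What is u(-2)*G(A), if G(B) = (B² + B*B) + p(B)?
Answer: 288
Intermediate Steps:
p(P) = (5 + P)*(6 + P) (p(P) = (6 + P)*(5 + P) = (5 + P)*(6 + P))
G(B) = 30 + 3*B² + 11*B (G(B) = (B² + B*B) + (30 + B² + 11*B) = (B² + B²) + (30 + B² + 11*B) = 2*B² + (30 + B² + 11*B) = 30 + 3*B² + 11*B)
u(-2)*G(A) = (-2)²*(30 + 3*(-6)² + 11*(-6)) = 4*(30 + 3*36 - 66) = 4*(30 + 108 - 66) = 4*72 = 288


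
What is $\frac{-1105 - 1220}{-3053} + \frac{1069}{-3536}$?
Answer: $\frac{4957543}{10795408} \approx 0.45923$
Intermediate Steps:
$\frac{-1105 - 1220}{-3053} + \frac{1069}{-3536} = \left(-1105 - 1220\right) \left(- \frac{1}{3053}\right) + 1069 \left(- \frac{1}{3536}\right) = \left(-2325\right) \left(- \frac{1}{3053}\right) - \frac{1069}{3536} = \frac{2325}{3053} - \frac{1069}{3536} = \frac{4957543}{10795408}$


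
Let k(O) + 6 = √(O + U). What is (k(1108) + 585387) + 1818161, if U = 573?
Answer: 2403583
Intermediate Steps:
k(O) = -6 + √(573 + O) (k(O) = -6 + √(O + 573) = -6 + √(573 + O))
(k(1108) + 585387) + 1818161 = ((-6 + √(573 + 1108)) + 585387) + 1818161 = ((-6 + √1681) + 585387) + 1818161 = ((-6 + 41) + 585387) + 1818161 = (35 + 585387) + 1818161 = 585422 + 1818161 = 2403583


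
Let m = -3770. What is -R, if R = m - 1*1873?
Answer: 5643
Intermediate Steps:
R = -5643 (R = -3770 - 1*1873 = -3770 - 1873 = -5643)
-R = -1*(-5643) = 5643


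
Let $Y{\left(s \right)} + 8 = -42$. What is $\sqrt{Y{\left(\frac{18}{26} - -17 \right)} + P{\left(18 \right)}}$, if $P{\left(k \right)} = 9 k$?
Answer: $4 \sqrt{7} \approx 10.583$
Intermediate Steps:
$Y{\left(s \right)} = -50$ ($Y{\left(s \right)} = -8 - 42 = -50$)
$\sqrt{Y{\left(\frac{18}{26} - -17 \right)} + P{\left(18 \right)}} = \sqrt{-50 + 9 \cdot 18} = \sqrt{-50 + 162} = \sqrt{112} = 4 \sqrt{7}$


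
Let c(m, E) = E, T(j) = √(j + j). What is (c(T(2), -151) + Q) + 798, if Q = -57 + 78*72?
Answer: 6206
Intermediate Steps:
T(j) = √2*√j (T(j) = √(2*j) = √2*√j)
Q = 5559 (Q = -57 + 5616 = 5559)
(c(T(2), -151) + Q) + 798 = (-151 + 5559) + 798 = 5408 + 798 = 6206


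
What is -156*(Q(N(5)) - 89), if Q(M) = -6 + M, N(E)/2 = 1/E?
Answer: 73788/5 ≈ 14758.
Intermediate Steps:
N(E) = 2/E
-156*(Q(N(5)) - 89) = -156*((-6 + 2/5) - 89) = -156*((-6 + 2*(⅕)) - 89) = -156*((-6 + ⅖) - 89) = -156*(-28/5 - 89) = -156*(-473/5) = 73788/5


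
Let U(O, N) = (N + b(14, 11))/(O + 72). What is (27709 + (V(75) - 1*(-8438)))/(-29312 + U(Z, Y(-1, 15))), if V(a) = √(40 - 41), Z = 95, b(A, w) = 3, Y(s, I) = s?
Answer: -6036549/4895102 - 167*I/4895102 ≈ -1.2332 - 3.4116e-5*I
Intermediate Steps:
V(a) = I (V(a) = √(-1) = I)
U(O, N) = (3 + N)/(72 + O) (U(O, N) = (N + 3)/(O + 72) = (3 + N)/(72 + O))
(27709 + (V(75) - 1*(-8438)))/(-29312 + U(Z, Y(-1, 15))) = (27709 + (I - 1*(-8438)))/(-29312 + (3 - 1)/(72 + 95)) = (27709 + (I + 8438))/(-29312 + 2/167) = (27709 + (8438 + I))/(-29312 + (1/167)*2) = (36147 + I)/(-29312 + 2/167) = (36147 + I)/(-4895102/167) = (36147 + I)*(-167/4895102) = -6036549/4895102 - 167*I/4895102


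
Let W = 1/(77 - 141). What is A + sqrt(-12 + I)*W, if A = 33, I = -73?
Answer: 33 - I*sqrt(85)/64 ≈ 33.0 - 0.14406*I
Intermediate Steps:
W = -1/64 (W = 1/(-64) = -1/64 ≈ -0.015625)
A + sqrt(-12 + I)*W = 33 + sqrt(-12 - 73)*(-1/64) = 33 + sqrt(-85)*(-1/64) = 33 + (I*sqrt(85))*(-1/64) = 33 - I*sqrt(85)/64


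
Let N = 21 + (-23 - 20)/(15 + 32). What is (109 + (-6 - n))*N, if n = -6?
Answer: 102896/47 ≈ 2189.3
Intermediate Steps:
N = 944/47 (N = 21 - 43/47 = 944/47 ≈ 20.085)
(109 + (-6 - n))*N = (109 + (-6 - 1*(-6)))*(944/47) = (109 + (-6 + 6))*(944/47) = (109 + 0)*(944/47) = 109*(944/47) = 102896/47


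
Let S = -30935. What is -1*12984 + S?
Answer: -43919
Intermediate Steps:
-1*12984 + S = -1*12984 - 30935 = -12984 - 30935 = -43919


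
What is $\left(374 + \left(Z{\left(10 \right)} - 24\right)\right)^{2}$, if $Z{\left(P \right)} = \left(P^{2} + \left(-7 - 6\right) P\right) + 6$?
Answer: $106276$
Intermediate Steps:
$Z{\left(P \right)} = 6 + P^{2} - 13 P$ ($Z{\left(P \right)} = \left(P^{2} - 13 P\right) + 6 = 6 + P^{2} - 13 P$)
$\left(374 + \left(Z{\left(10 \right)} - 24\right)\right)^{2} = \left(374 + \left(\left(6 + 10^{2} - 130\right) - 24\right)\right)^{2} = \left(374 + \left(\left(6 + 100 - 130\right) - 24\right)\right)^{2} = \left(374 - 48\right)^{2} = 326^{2} = 106276$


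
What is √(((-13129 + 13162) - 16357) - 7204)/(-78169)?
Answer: -2*I*√5882/78169 ≈ -0.0019623*I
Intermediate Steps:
√(((-13129 + 13162) - 16357) - 7204)/(-78169) = √((33 - 16357) - 7204)*(-1/78169) = √(-16324 - 7204)*(-1/78169) = √(-23528)*(-1/78169) = (2*I*√5882)*(-1/78169) = -2*I*√5882/78169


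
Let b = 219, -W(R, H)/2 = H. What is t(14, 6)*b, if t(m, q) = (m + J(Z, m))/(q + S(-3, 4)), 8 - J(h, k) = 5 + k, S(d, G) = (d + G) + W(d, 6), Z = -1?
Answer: -657/5 ≈ -131.40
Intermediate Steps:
W(R, H) = -2*H
S(d, G) = -12 + G + d (S(d, G) = (d + G) - 2*6 = (G + d) - 12 = -12 + G + d)
J(h, k) = 3 - k (J(h, k) = 8 - (5 + k) = 8 + (-5 - k) = 3 - k)
t(m, q) = 3/(-11 + q) (t(m, q) = (m + (3 - m))/(q + (-12 + 4 - 3)) = 3/(q - 11) = 3/(-11 + q))
t(14, 6)*b = (3/(-11 + 6))*219 = (3/(-5))*219 = (3*(-⅕))*219 = -⅗*219 = -657/5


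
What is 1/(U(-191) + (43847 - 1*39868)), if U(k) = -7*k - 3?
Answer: 1/5313 ≈ 0.00018822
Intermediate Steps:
U(k) = -3 - 7*k
1/(U(-191) + (43847 - 1*39868)) = 1/((-3 - 7*(-191)) + (43847 - 1*39868)) = 1/((-3 + 1337) + (43847 - 39868)) = 1/(1334 + 3979) = 1/5313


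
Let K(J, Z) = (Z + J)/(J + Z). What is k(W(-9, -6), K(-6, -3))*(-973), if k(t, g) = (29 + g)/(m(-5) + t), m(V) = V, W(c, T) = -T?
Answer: -29190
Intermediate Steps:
K(J, Z) = 1 (K(J, Z) = (J + Z)/(J + Z) = 1)
k(t, g) = (29 + g)/(-5 + t)
k(W(-9, -6), K(-6, -3))*(-973) = ((29 + 1)/(-5 - 1*(-6)))*(-973) = (30/(-5 + 6))*(-973) = (30/1)*(-973) = (1*30)*(-973) = 30*(-973) = -29190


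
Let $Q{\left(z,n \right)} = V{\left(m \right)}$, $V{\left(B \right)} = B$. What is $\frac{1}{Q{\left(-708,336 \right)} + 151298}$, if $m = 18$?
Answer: $\frac{1}{151316} \approx 6.6087 \cdot 10^{-6}$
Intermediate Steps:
$Q{\left(z,n \right)} = 18$
$\frac{1}{Q{\left(-708,336 \right)} + 151298} = \frac{1}{18 + 151298} = \frac{1}{151316}$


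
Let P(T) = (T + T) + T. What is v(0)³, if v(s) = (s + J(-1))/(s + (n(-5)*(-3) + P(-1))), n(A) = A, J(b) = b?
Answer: -1/1728 ≈ -0.00057870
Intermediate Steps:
P(T) = 3*T (P(T) = 2*T + T = 3*T)
v(s) = (-1 + s)/(12 + s) (v(s) = (s - 1)/(s + (-5*(-3) + 3*(-1))) = (-1 + s)/(s + (15 - 3)) = (-1 + s)/(s + 12) = (-1 + s)/(12 + s))
v(0)³ = ((-1 + 0)/(12 + 0))³ = (-1/12)³ = -1/1728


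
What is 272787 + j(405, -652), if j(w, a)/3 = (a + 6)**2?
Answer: 1524735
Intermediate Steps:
j(w, a) = 3*(6 + a)**2 (j(w, a) = 3*(a + 6)**2 = 3*(6 + a)**2)
272787 + j(405, -652) = 272787 + 3*(6 - 652)**2 = 272787 + 3*(-646)**2 = 272787 + 3*417316 = 272787 + 1251948 = 1524735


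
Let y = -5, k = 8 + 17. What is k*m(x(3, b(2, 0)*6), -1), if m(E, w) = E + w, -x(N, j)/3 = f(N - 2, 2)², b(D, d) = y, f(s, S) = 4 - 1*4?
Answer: -25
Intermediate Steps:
k = 25
f(s, S) = 0 (f(s, S) = 4 - 4 = 0)
b(D, d) = -5
x(N, j) = 0 (x(N, j) = -3*0² = -3*0 = 0)
k*m(x(3, b(2, 0)*6), -1) = 25*(0 - 1) = 25*(-1) = -25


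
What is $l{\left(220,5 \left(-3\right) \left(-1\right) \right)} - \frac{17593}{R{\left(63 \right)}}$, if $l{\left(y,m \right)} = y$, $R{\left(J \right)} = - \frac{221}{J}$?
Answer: $\frac{1156979}{221} \approx 5235.2$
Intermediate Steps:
$l{\left(220,5 \left(-3\right) \left(-1\right) \right)} - \frac{17593}{R{\left(63 \right)}} = 220 - \frac{17593}{\left(-221\right) \frac{1}{63}} = 220 - \frac{17593}{- \frac{221}{63}} = 220 - - \frac{1108359}{221} = 220 + \frac{1108359}{221} = \frac{1156979}{221}$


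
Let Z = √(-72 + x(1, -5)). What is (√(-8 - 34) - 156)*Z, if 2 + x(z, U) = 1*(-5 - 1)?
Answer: 4*I*√5*(-156 + I*√42) ≈ -57.966 - 1395.3*I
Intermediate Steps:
x(z, U) = -8 (x(z, U) = -2 + 1*(-5 - 1) = -2 + 1*(-6) = -2 - 6 = -8)
Z = 4*I*√5 (Z = √(-72 - 8) = √(-80) = 4*I*√5 ≈ 8.9443*I)
(√(-8 - 34) - 156)*Z = (√(-8 - 34) - 156)*(4*I*√5) = (√(-42) - 156)*(4*I*√5) = (I*√42 - 156)*(4*I*√5) = (-156 + I*√42)*(4*I*√5) = 4*I*√5*(-156 + I*√42)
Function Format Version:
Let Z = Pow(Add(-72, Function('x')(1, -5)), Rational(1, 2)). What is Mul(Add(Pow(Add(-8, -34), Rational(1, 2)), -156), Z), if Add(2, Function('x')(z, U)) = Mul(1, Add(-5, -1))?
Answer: Mul(4, I, Pow(5, Rational(1, 2)), Add(-156, Mul(I, Pow(42, Rational(1, 2))))) ≈ Add(-57.966, Mul(-1395.3, I))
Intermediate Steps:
Function('x')(z, U) = -8 (Function('x')(z, U) = Add(-2, Mul(1, Add(-5, -1))) = Add(-2, Mul(1, -6)) = Add(-2, -6) = -8)
Z = Mul(4, I, Pow(5, Rational(1, 2))) (Z = Pow(Add(-72, -8), Rational(1, 2)) = Pow(-80, Rational(1, 2)) = Mul(4, I, Pow(5, Rational(1, 2))) ≈ Mul(8.9443, I))
Mul(Add(Pow(Add(-8, -34), Rational(1, 2)), -156), Z) = Mul(Add(Pow(Add(-8, -34), Rational(1, 2)), -156), Mul(4, I, Pow(5, Rational(1, 2)))) = Mul(Add(Pow(-42, Rational(1, 2)), -156), Mul(4, I, Pow(5, Rational(1, 2)))) = Mul(Add(Mul(I, Pow(42, Rational(1, 2))), -156), Mul(4, I, Pow(5, Rational(1, 2)))) = Mul(Add(-156, Mul(I, Pow(42, Rational(1, 2)))), Mul(4, I, Pow(5, Rational(1, 2)))) = Mul(4, I, Pow(5, Rational(1, 2)), Add(-156, Mul(I, Pow(42, Rational(1, 2)))))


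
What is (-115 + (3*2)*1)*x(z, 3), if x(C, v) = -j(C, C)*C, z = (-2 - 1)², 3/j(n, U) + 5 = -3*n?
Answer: -2943/32 ≈ -91.969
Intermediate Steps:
j(n, U) = 3/(-5 - 3*n)
z = 9 (z = (-3)² = 9)
x(C, v) = 3*C/(5 + 3*C) (x(C, v) = -(-3/(5 + 3*C))*C = -(-3)*C/(5 + 3*C) = 3*C/(5 + 3*C))
(-115 + (3*2)*1)*x(z, 3) = (-115 + (3*2)*1)*(3*9/(5 + 3*9)) = (-115 + 6*1)*(3*9/(5 + 27)) = (-115 + 6)*(3*9/32) = -327*9/32 = -109*27/32 = -2943/32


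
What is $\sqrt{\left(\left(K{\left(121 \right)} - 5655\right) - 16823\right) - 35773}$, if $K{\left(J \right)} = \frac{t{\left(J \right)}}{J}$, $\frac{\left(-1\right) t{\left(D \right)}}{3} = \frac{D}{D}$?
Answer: $\frac{i \sqrt{7048374}}{11} \approx 241.35 i$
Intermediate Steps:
$t{\left(D \right)} = -3$ ($t{\left(D \right)} = - 3 \frac{D}{D} = \left(-3\right) 1 = -3$)
$K{\left(J \right)} = - \frac{3}{J}$
$\sqrt{\left(\left(K{\left(121 \right)} - 5655\right) - 16823\right) - 35773} = \sqrt{\left(\left(- \frac{3}{121} - 5655\right) - 16823\right) - 35773} = \sqrt{\left(- \frac{684258}{121} - 16823\right) - 35773} = \sqrt{- \frac{2719841}{121} - 35773} = \sqrt{- \frac{7048374}{121}} = \frac{i \sqrt{7048374}}{11}$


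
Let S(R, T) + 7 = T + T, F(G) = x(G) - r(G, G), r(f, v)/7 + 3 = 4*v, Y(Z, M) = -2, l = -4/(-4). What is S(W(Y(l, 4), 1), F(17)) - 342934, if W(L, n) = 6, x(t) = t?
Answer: -343817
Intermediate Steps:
l = 1 (l = -4*(-¼) = 1)
r(f, v) = -21 + 28*v (r(f, v) = -21 + 7*(4*v) = -21 + 28*v)
F(G) = 21 - 27*G (F(G) = G - (-21 + 28*G) = G + (21 - 28*G) = 21 - 27*G)
S(R, T) = -7 + 2*T (S(R, T) = -7 + (T + T) = -7 + 2*T)
S(W(Y(l, 4), 1), F(17)) - 342934 = (-7 + 2*(21 - 27*17)) - 342934 = (-7 + 2*(21 - 459)) - 342934 = (-7 + 2*(-438)) - 342934 = (-7 - 876) - 342934 = -883 - 342934 = -343817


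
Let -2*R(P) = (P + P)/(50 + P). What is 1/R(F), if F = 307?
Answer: -357/307 ≈ -1.1629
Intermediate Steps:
R(P) = -P/(50 + P) (R(P) = -(P + P)/(2*(50 + P)) = -2*P/(2*(50 + P)) = -P/(50 + P))
1/R(F) = 1/(-1*307/(50 + 307)) = 1/(-1*307/357) = 1/(-1*307*1/357) = 1/(-307/357) = -357/307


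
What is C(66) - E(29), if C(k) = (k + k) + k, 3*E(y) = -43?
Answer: 637/3 ≈ 212.33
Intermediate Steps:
E(y) = -43/3 (E(y) = (⅓)*(-43) = -43/3)
C(k) = 3*k (C(k) = 2*k + k = 3*k)
C(66) - E(29) = 3*66 - 1*(-43/3) = 198 + 43/3 = 637/3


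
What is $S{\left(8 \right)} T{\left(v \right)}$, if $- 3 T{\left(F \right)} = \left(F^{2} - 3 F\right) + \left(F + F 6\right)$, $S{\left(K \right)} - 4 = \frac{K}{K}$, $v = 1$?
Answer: $- \frac{25}{3} \approx -8.3333$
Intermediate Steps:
$S{\left(K \right)} = 5$ ($S{\left(K \right)} = 4 + \frac{K}{K} = 4 + 1 = 5$)
$T{\left(F \right)} = - \frac{4 F}{3} - \frac{F^{2}}{3}$ ($T{\left(F \right)} = - \frac{\left(F^{2} - 3 F\right) + \left(F + F 6\right)}{3} = - \frac{\left(F^{2} - 3 F\right) + \left(F + 6 F\right)}{3} = - \frac{\left(F^{2} - 3 F\right) + 7 F}{3} = - \frac{F^{2} + 4 F}{3} = - \frac{4 F}{3} - \frac{F^{2}}{3}$)
$S{\left(8 \right)} T{\left(v \right)} = 5 \left(\left(- \frac{1}{3}\right) 1 \left(4 + 1\right)\right) = 5 \left(\left(- \frac{1}{3}\right) 1 \cdot 5\right) = 5 \left(- \frac{5}{3}\right) = - \frac{25}{3}$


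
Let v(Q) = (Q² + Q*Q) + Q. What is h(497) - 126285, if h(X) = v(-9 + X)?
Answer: 350491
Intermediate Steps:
v(Q) = Q + 2*Q² (v(Q) = (Q² + Q²) + Q = 2*Q² + Q = Q + 2*Q²)
h(X) = (-17 + 2*X)*(-9 + X) (h(X) = (-9 + X)*(1 + 2*(-9 + X)) = (-9 + X)*(1 + (-18 + 2*X)) = (-9 + X)*(-17 + 2*X) = (-17 + 2*X)*(-9 + X))
h(497) - 126285 = (-17 + 2*497)*(-9 + 497) - 126285 = (-17 + 994)*488 - 126285 = 977*488 - 126285 = 476776 - 126285 = 350491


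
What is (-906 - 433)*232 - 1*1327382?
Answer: -1638030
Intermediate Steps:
(-906 - 433)*232 - 1*1327382 = -1339*232 - 1327382 = -310648 - 1327382 = -1638030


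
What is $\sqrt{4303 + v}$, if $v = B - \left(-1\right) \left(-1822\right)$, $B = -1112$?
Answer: $37$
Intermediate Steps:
$v = -2934$ ($v = -1112 - \left(-1\right) \left(-1822\right) = -1112 - 1822 = -2934$)
$\sqrt{4303 + v} = \sqrt{4303 - 2934} = \sqrt{1369} = 37$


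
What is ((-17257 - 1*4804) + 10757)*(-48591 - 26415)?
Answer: 847867824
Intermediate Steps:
((-17257 - 1*4804) + 10757)*(-48591 - 26415) = ((-17257 - 4804) + 10757)*(-75006) = (-22061 + 10757)*(-75006) = -11304*(-75006) = 847867824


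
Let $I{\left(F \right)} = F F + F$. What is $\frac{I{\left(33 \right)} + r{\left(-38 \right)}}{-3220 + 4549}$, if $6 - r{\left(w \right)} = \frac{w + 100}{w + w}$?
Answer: $\frac{42895}{50502} \approx 0.84937$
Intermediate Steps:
$I{\left(F \right)} = F + F^{2}$ ($I{\left(F \right)} = F^{2} + F = F + F^{2}$)
$r{\left(w \right)} = 6 - \frac{100 + w}{2 w}$ ($r{\left(w \right)} = 6 - \frac{w + 100}{w + w} = 6 - \frac{100 + w}{2 w}$)
$\frac{I{\left(33 \right)} + r{\left(-38 \right)}}{-3220 + 4549} = \frac{33 \left(1 + 33\right) + \left(\frac{11}{2} - \frac{50}{-38}\right)}{-3220 + 4549} = \frac{33 \cdot 34 + \left(\frac{11}{2} - - \frac{25}{19}\right)}{1329} = \left(1122 + \left(\frac{11}{2} + \frac{25}{19}\right)\right) \frac{1}{1329} = \left(1122 + \frac{259}{38}\right) \frac{1}{1329} = \frac{42895}{38} \cdot \frac{1}{1329} = \frac{42895}{50502}$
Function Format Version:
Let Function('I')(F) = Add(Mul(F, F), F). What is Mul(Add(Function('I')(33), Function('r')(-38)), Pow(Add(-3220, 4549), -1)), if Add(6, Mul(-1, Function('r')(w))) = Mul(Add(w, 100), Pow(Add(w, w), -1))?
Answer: Rational(42895, 50502) ≈ 0.84937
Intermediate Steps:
Function('I')(F) = Add(F, Pow(F, 2)) (Function('I')(F) = Add(Pow(F, 2), F) = Add(F, Pow(F, 2)))
Function('r')(w) = Add(6, Mul(Rational(-1, 2), Pow(w, -1), Add(100, w))) (Function('r')(w) = Add(6, Mul(-1, Mul(Add(w, 100), Pow(Add(w, w), -1)))) = Add(6, Mul(-1, Mul(Add(100, w), Pow(Mul(2, w), -1)))) = Add(6, Mul(-1, Mul(Add(100, w), Mul(Rational(1, 2), Pow(w, -1))))) = Add(6, Mul(-1, Mul(Rational(1, 2), Pow(w, -1), Add(100, w)))) = Add(6, Mul(Rational(-1, 2), Pow(w, -1), Add(100, w))))
Mul(Add(Function('I')(33), Function('r')(-38)), Pow(Add(-3220, 4549), -1)) = Mul(Add(Mul(33, Add(1, 33)), Add(Rational(11, 2), Mul(-50, Pow(-38, -1)))), Pow(Add(-3220, 4549), -1)) = Mul(Add(Mul(33, 34), Add(Rational(11, 2), Mul(-50, Rational(-1, 38)))), Pow(1329, -1)) = Mul(Add(1122, Add(Rational(11, 2), Rational(25, 19))), Rational(1, 1329)) = Mul(Add(1122, Rational(259, 38)), Rational(1, 1329)) = Mul(Rational(42895, 38), Rational(1, 1329)) = Rational(42895, 50502)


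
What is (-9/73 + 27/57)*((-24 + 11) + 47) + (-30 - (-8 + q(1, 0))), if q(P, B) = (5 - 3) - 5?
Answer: -9829/1387 ≈ -7.0865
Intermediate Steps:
q(P, B) = -3 (q(P, B) = 2 - 5 = -3)
(-9/73 + 27/57)*((-24 + 11) + 47) + (-30 - (-8 + q(1, 0))) = (-9/73 + 27/57)*((-24 + 11) + 47) + (-30 - (-8 - 3)) = (-9*1/73 + 27*(1/57))*(-13 + 47) + (-30 - 1*(-11)) = (-9/73 + 9/19)*34 + (-30 + 11) = (486/1387)*34 - 19 = 16524/1387 - 19 = -9829/1387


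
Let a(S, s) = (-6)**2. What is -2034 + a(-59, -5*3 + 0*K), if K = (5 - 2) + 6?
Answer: -1998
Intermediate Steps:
K = 9 (K = 3 + 6 = 9)
a(S, s) = 36
-2034 + a(-59, -5*3 + 0*K) = -2034 + 36 = -1998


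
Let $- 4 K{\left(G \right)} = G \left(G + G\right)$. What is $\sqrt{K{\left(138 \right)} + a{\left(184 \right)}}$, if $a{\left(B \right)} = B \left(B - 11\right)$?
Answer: $\sqrt{22310} \approx 149.37$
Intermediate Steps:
$a{\left(B \right)} = B \left(-11 + B\right)$
$K{\left(G \right)} = - \frac{G^{2}}{2}$ ($K{\left(G \right)} = - \frac{G \left(G + G\right)}{4} = - \frac{G 2 G}{4} = - \frac{2 G^{2}}{4} = - \frac{G^{2}}{2}$)
$\sqrt{K{\left(138 \right)} + a{\left(184 \right)}} = \sqrt{- \frac{138^{2}}{2} + 184 \left(-11 + 184\right)} = \sqrt{\left(- \frac{1}{2}\right) 19044 + 184 \cdot 173} = \sqrt{-9522 + 31832} = \sqrt{22310}$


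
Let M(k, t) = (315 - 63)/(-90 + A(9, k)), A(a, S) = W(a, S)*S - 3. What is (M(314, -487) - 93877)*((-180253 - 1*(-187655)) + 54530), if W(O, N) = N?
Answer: -572695477218228/98503 ≈ -5.8140e+9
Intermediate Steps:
A(a, S) = -3 + S² (A(a, S) = S*S - 3 = S² - 3 = -3 + S²)
M(k, t) = 252/(-93 + k²) (M(k, t) = (315 - 63)/(-90 + (-3 + k²)) = 252/(-93 + k²))
(M(314, -487) - 93877)*((-180253 - 1*(-187655)) + 54530) = (252/(-93 + 314²) - 93877)*((-180253 - 1*(-187655)) + 54530) = (252/(-93 + 98596) - 93877)*((-180253 + 187655) + 54530) = (252/98503 - 93877)*(7402 + 54530) = (252*(1/98503) - 93877)*61932 = (252/98503 - 93877)*61932 = -9247165879/98503*61932 = -572695477218228/98503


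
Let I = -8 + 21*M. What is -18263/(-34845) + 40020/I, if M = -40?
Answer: -344752469/7387140 ≈ -46.669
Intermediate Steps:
I = -848 (I = -8 + 21*(-40) = -8 - 840 = -848)
-18263/(-34845) + 40020/I = -18263/(-34845) + 40020/(-848) = -18263*(-1/34845) + 40020*(-1/848) = 18263/34845 - 10005/212 = -344752469/7387140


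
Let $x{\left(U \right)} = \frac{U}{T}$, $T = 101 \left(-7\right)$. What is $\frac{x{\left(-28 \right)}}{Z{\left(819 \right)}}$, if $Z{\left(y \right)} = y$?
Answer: $\frac{4}{82719} \approx 4.8356 \cdot 10^{-5}$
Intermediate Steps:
$T = -707$
$x{\left(U \right)} = - \frac{U}{707}$ ($x{\left(U \right)} = \frac{U}{-707} = U \left(- \frac{1}{707}\right) = - \frac{U}{707}$)
$\frac{x{\left(-28 \right)}}{Z{\left(819 \right)}} = \frac{\left(- \frac{1}{707}\right) \left(-28\right)}{819} = \frac{4}{101} \cdot \frac{1}{819} = \frac{4}{82719}$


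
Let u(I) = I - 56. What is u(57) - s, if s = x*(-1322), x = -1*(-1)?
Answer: 1323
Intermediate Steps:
x = 1
u(I) = -56 + I
s = -1322 (s = 1*(-1322) = -1322)
u(57) - s = (-56 + 57) - 1*(-1322) = 1 + 1322 = 1323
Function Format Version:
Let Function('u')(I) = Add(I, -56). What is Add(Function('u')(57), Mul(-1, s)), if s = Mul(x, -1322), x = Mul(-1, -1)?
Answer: 1323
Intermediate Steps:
x = 1
Function('u')(I) = Add(-56, I)
s = -1322 (s = Mul(1, -1322) = -1322)
Add(Function('u')(57), Mul(-1, s)) = Add(Add(-56, 57), Mul(-1, -1322)) = Add(1, 1322) = 1323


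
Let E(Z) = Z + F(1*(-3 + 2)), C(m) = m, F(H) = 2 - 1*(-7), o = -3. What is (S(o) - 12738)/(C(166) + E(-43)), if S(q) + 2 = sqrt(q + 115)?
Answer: -3185/33 + sqrt(7)/33 ≈ -96.435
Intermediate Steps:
F(H) = 9 (F(H) = 2 + 7 = 9)
S(q) = -2 + sqrt(115 + q) (S(q) = -2 + sqrt(q + 115) = -2 + sqrt(115 + q))
E(Z) = 9 + Z (E(Z) = Z + 9 = 9 + Z)
(S(o) - 12738)/(C(166) + E(-43)) = ((-2 + sqrt(115 - 3)) - 12738)/(166 + (9 - 43)) = ((-2 + sqrt(112)) - 12738)/(166 - 34) = ((-2 + 4*sqrt(7)) - 12738)/132 = (-12740 + 4*sqrt(7))*(1/132) = -3185/33 + sqrt(7)/33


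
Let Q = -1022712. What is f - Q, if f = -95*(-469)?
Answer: 1067267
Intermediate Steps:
f = 44555
f - Q = 44555 - 1*(-1022712) = 44555 + 1022712 = 1067267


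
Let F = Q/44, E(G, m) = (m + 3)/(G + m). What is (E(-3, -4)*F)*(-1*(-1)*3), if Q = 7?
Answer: 3/44 ≈ 0.068182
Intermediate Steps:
E(G, m) = (3 + m)/(G + m)
F = 7/44 ≈ 0.15909
(E(-3, -4)*F)*(-1*(-1)*3) = (((3 - 4)/(-3 - 4))*(7/44))*(-1*(-1)*3) = ((-1/(-7))*(7/44))*(1*3) = (-⅐*(-1)*(7/44))*3 = ((⅐)*(7/44))*3 = (1/44)*3 = 3/44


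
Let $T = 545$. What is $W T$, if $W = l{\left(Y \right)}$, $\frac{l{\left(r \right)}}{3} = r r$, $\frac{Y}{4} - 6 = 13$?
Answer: $9443760$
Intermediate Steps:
$Y = 76$ ($Y = 24 + 4 \cdot 13 = 24 + 52 = 76$)
$l{\left(r \right)} = 3 r^{2}$ ($l{\left(r \right)} = 3 r r = 3 r^{2}$)
$W = 17328$ ($W = 3 \cdot 76^{2} = 3 \cdot 5776 = 17328$)
$W T = 17328 \cdot 545 = 9443760$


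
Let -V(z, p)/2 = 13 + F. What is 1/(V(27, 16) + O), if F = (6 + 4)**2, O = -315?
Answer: -1/541 ≈ -0.0018484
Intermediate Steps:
F = 100 (F = 10**2 = 100)
V(z, p) = -226 (V(z, p) = -2*(13 + 100) = -2*113 = -226)
1/(V(27, 16) + O) = 1/(-226 - 315) = 1/(-541) = -1/541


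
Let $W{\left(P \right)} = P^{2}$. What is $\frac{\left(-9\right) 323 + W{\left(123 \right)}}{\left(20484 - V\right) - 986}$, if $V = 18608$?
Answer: $\frac{6111}{445} \approx 13.733$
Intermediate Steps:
$\frac{\left(-9\right) 323 + W{\left(123 \right)}}{\left(20484 - V\right) - 986} = \frac{\left(-9\right) 323 + 123^{2}}{\left(20484 - 18608\right) - 986} = \frac{-2907 + 15129}{\left(20484 - 18608\right) - 986} = \frac{12222}{1876 - 986} = \frac{12222}{890} = 12222 \cdot \frac{1}{890} = \frac{6111}{445}$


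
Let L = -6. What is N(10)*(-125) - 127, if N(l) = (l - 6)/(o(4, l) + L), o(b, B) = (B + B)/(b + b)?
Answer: 111/7 ≈ 15.857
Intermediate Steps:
o(b, B) = B/b (o(b, B) = (2*B)/((2*b)) = (2*B)*(1/(2*b)) = B/b)
N(l) = (-6 + l)/(-6 + l/4) (N(l) = (l - 6)/(l/4 - 6) = (-6 + l)/(l*(¼) - 6) = (-6 + l)/(l/4 - 6) = (-6 + l)/(-6 + l/4))
N(10)*(-125) - 127 = (4*(-6 + 10)/(-24 + 10))*(-125) - 127 = (4*4/(-14))*(-125) - 127 = (4*(-1/14)*4)*(-125) - 127 = -8/7*(-125) - 127 = 1000/7 - 127 = 111/7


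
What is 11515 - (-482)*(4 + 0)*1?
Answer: 13443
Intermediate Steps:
11515 - (-482)*(4 + 0)*1 = 11515 - (-482)*4*1 = 11515 - (-482)*4 = 11515 - 1*(-1928) = 11515 + 1928 = 13443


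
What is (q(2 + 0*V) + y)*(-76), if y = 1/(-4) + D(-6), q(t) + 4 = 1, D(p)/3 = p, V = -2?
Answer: 1615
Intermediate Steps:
D(p) = 3*p
q(t) = -3 (q(t) = -4 + 1 = -3)
y = -73/4 (y = 1/(-4) + 3*(-6) = -1/4 - 18 = -73/4 ≈ -18.250)
(q(2 + 0*V) + y)*(-76) = (-3 - 73/4)*(-76) = -85/4*(-76) = 1615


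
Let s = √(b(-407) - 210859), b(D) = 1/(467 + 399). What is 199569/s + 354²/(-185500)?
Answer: -31329/46375 - 199569*I*√158134971338/182603893 ≈ -0.67556 - 434.61*I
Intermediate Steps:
b(D) = 1/866
s = I*√158134971338/866 (s = √(1/866 - 210859) = √(-182603893/866) = I*√158134971338/866 ≈ 459.19*I)
199569/s + 354²/(-185500) = 199569/((I*√158134971338/866)) + 354²/(-185500) = 199569*(-I*√158134971338/182603893) + 125316*(-1/185500) = -199569*I*√158134971338/182603893 - 31329/46375 = -31329/46375 - 199569*I*√158134971338/182603893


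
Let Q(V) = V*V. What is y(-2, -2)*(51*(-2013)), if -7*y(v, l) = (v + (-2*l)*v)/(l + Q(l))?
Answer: -513315/7 ≈ -73331.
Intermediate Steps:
Q(V) = V²
y(v, l) = -(v - 2*l*v)/(7*(l + l²)) (y(v, l) = -(v + (-2*l)*v)/(7*(l + l²)) = -(v - 2*l*v)/(7*(l + l²)))
y(-2, -2)*(51*(-2013)) = ((⅐)*(-2)*(-1 + 2*(-2))/(-2*(1 - 2)))*(51*(-2013)) = ((⅐)*(-2)*(-½)*(-1 - 4)/(-1))*(-102663) = ((⅐)*(-2)*(-½)*(-1)*(-5))*(-102663) = (5/7)*(-102663) = -513315/7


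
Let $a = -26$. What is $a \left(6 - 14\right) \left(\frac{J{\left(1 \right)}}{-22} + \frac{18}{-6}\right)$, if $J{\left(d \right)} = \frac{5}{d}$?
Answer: $- \frac{7384}{11} \approx -671.27$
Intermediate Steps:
$a \left(6 - 14\right) \left(\frac{J{\left(1 \right)}}{-22} + \frac{18}{-6}\right) = - 26 \left(6 - 14\right) \left(\frac{5 \cdot 1^{-1}}{-22} + \frac{18}{-6}\right) = \left(-26\right) \left(-8\right) \left(5 \cdot 1 \left(- \frac{1}{22}\right) + 18 \left(- \frac{1}{6}\right)\right) = 208 \left(5 \left(- \frac{1}{22}\right) - 3\right) = 208 \left(- \frac{5}{22} - 3\right) = 208 \left(- \frac{71}{22}\right) = - \frac{7384}{11}$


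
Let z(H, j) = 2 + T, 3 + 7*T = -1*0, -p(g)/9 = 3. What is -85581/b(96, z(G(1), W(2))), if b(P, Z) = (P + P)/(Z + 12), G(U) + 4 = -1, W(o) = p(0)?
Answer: -2710065/448 ≈ -6049.3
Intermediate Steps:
p(g) = -27 (p(g) = -9*3 = -27)
T = -3/7 (T = -3/7 + (-1*0)/7 = -3/7 + (1/7)*0 = -3/7 + 0 = -3/7 ≈ -0.42857)
W(o) = -27
G(U) = -5 (G(U) = -4 - 1 = -5)
z(H, j) = 11/7 (z(H, j) = 2 - 3/7 = 11/7)
b(P, Z) = 2*P/(12 + Z) (b(P, Z) = (2*P)/(12 + Z) = 2*P/(12 + Z))
-85581/b(96, z(G(1), W(2))) = -85581/(2*96/(12 + 11/7)) = -85581/(2*96/(95/7)) = -85581/(2*96*(7/95)) = -85581/1344/95 = -85581*95/1344 = -2710065/448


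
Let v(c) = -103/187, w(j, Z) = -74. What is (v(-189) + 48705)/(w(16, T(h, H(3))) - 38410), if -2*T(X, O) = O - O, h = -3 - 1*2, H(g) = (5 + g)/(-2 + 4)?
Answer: -2276933/1799127 ≈ -1.2656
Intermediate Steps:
H(g) = 5/2 + g/2 (H(g) = (5 + g)/2 = (5 + g)*(½) = 5/2 + g/2)
h = -5 (h = -3 - 2 = -5)
T(X, O) = 0 (T(X, O) = -(O - O)/2 = -½*0 = 0)
v(c) = -103/187 (v(c) = -103*1/187 = -103/187)
(v(-189) + 48705)/(w(16, T(h, H(3))) - 38410) = (-103/187 + 48705)/(-74 - 38410) = (9107732/187)/(-38484) = (9107732/187)*(-1/38484) = -2276933/1799127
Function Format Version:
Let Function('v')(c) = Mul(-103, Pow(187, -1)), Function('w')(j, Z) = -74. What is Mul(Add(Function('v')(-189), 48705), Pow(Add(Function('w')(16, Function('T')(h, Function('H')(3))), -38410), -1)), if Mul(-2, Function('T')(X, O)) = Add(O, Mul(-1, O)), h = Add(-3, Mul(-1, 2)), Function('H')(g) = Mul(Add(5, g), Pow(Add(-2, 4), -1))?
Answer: Rational(-2276933, 1799127) ≈ -1.2656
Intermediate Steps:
Function('H')(g) = Add(Rational(5, 2), Mul(Rational(1, 2), g)) (Function('H')(g) = Mul(Add(5, g), Pow(2, -1)) = Mul(Add(5, g), Rational(1, 2)) = Add(Rational(5, 2), Mul(Rational(1, 2), g)))
h = -5 (h = Add(-3, -2) = -5)
Function('T')(X, O) = 0 (Function('T')(X, O) = Mul(Rational(-1, 2), Add(O, Mul(-1, O))) = Mul(Rational(-1, 2), 0) = 0)
Function('v')(c) = Rational(-103, 187) (Function('v')(c) = Mul(-103, Rational(1, 187)) = Rational(-103, 187))
Mul(Add(Function('v')(-189), 48705), Pow(Add(Function('w')(16, Function('T')(h, Function('H')(3))), -38410), -1)) = Mul(Add(Rational(-103, 187), 48705), Pow(Add(-74, -38410), -1)) = Mul(Rational(9107732, 187), Pow(-38484, -1)) = Mul(Rational(9107732, 187), Rational(-1, 38484)) = Rational(-2276933, 1799127)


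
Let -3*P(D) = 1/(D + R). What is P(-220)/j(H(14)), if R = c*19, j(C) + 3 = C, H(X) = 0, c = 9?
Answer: -1/441 ≈ -0.0022676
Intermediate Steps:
j(C) = -3 + C
R = 171 (R = 9*19 = 171)
P(D) = -1/(3*(171 + D)) (P(D) = -1/(3*(D + 171)) = -1/(3*(171 + D)))
P(-220)/j(H(14)) = (-1/(513 + 3*(-220)))/(-3 + 0) = -1/(513 - 660)/(-3) = -1/(-147)*(-⅓) = -1*(-1/147)*(-⅓) = (1/147)*(-⅓) = -1/441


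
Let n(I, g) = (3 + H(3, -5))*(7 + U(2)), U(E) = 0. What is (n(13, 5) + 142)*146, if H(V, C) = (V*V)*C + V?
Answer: -19126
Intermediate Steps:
H(V, C) = V + C*V² (H(V, C) = V²*C + V = C*V² + V = V + C*V²)
n(I, g) = -273 (n(I, g) = (3 + 3*(1 - 5*3))*(7 + 0) = (3 + 3*(1 - 15))*7 = (3 + 3*(-14))*7 = (3 - 42)*7 = -39*7 = -273)
(n(13, 5) + 142)*146 = (-273 + 142)*146 = -131*146 = -19126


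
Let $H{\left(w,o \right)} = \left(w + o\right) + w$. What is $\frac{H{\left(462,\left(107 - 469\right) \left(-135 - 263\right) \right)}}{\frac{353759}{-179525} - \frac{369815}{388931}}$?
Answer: $- \frac{1265538934671875}{25497359938} \approx -49634.0$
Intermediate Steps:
$H{\left(w,o \right)} = o + 2 w$ ($H{\left(w,o \right)} = \left(o + w\right) + w = o + 2 w$)
$\frac{H{\left(462,\left(107 - 469\right) \left(-135 - 263\right) \right)}}{\frac{353759}{-179525} - \frac{369815}{388931}} = \frac{\left(107 - 469\right) \left(-135 - 263\right) + 2 \cdot 462}{\frac{353759}{-179525} - \frac{369815}{388931}} = \frac{\left(-362\right) \left(-398\right) + 924}{353759 \left(- \frac{1}{179525}\right) - \frac{369815}{388931}} = \frac{144076 + 924}{- \frac{353759}{179525} - \frac{369815}{388931}} = \frac{145000}{- \frac{203978879504}{69822837775}} = 145000 \left(- \frac{69822837775}{203978879504}\right) = - \frac{1265538934671875}{25497359938}$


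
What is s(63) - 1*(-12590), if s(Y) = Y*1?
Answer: 12653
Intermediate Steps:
s(Y) = Y
s(63) - 1*(-12590) = 63 - 1*(-12590) = 63 + 12590 = 12653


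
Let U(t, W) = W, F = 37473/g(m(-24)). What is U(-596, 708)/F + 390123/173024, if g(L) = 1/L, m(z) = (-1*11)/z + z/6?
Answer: 413227235469/183705636640 ≈ 2.2494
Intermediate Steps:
m(z) = -11/z + z/6 (m(z) = -11/z + z*(⅙) = -11/z + z/6)
F = -1061735/8 (F = 37473/(1/(-11/(-24) + (⅙)*(-24))) = 37473/(1/(-11*(-1/24) - 4)) = 37473/(1/(11/24 - 4)) = 37473/(1/(-85/24)) = 37473/(-24/85) = 37473*(-85/24) = -1061735/8 ≈ -1.3272e+5)
U(-596, 708)/F + 390123/173024 = 708/(-1061735/8) + 390123/173024 = 708*(-8/1061735) + 390123*(1/173024) = -5664/1061735 + 390123/173024 = 413227235469/183705636640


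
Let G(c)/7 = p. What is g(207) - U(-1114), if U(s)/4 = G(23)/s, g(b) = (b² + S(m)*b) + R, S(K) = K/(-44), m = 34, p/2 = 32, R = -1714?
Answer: 502127919/12254 ≈ 40977.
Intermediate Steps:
p = 64 (p = 2*32 = 64)
G(c) = 448 (G(c) = 7*64 = 448)
S(K) = -K/44 (S(K) = K*(-1/44) = -K/44)
g(b) = -1714 + b² - 17*b/22 (g(b) = (b² + (-1/44*34)*b) - 1714 = (b² - 17*b/22) - 1714 = -1714 + b² - 17*b/22)
U(s) = 1792/s (U(s) = 4*(448/s) = 1792/s)
g(207) - U(-1114) = (-1714 + 207² - 17/22*207) - 1792/(-1114) = (-1714 + 42849 - 3519/22) - 1792*(-1)/1114 = 901451/22 - 1*(-896/557) = 901451/22 + 896/557 = 502127919/12254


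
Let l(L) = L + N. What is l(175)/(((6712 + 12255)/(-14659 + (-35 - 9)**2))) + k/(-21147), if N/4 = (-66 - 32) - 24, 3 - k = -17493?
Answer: 27960610107/133698383 ≈ 209.13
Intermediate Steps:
k = 17496 (k = 3 - 1*(-17493) = 3 + 17493 = 17496)
N = -488 (N = 4*((-66 - 32) - 24) = 4*(-98 - 24) = 4*(-122) = -488)
l(L) = -488 + L (l(L) = L - 488 = -488 + L)
l(175)/(((6712 + 12255)/(-14659 + (-35 - 9)**2))) + k/(-21147) = (-488 + 175)/(((6712 + 12255)/(-14659 + (-35 - 9)**2))) + 17496/(-21147) = -313/(18967/(-14659 + (-44)**2)) + 17496*(-1/21147) = -313/(18967/(-14659 + 1936)) - 5832/7049 = -313/(18967/(-12723)) - 5832/7049 = -313/(18967*(-1/12723)) - 5832/7049 = -313/(-18967/12723) - 5832/7049 = -313*(-12723/18967) - 5832/7049 = 3982299/18967 - 5832/7049 = 27960610107/133698383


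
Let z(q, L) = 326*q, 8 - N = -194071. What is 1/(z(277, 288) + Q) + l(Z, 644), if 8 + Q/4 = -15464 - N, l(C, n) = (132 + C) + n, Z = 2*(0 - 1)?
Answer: 578876147/747902 ≈ 774.00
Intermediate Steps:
N = 194079 (N = 8 - 1*(-194071) = 8 + 194071 = 194079)
Z = -2 (Z = 2*(-1) = -2)
l(C, n) = 132 + C + n
Q = -838204 (Q = -32 + 4*(-15464 - 1*194079) = -32 + 4*(-15464 - 194079) = -32 + 4*(-209543) = -32 - 838172 = -838204)
1/(z(277, 288) + Q) + l(Z, 644) = 1/(326*277 - 838204) + (132 - 2 + 644) = 1/(90302 - 838204) + 774 = 1/(-747902) + 774 = -1/747902 + 774 = 578876147/747902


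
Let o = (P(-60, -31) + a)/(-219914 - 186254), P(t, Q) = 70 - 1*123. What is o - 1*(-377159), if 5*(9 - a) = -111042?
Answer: 382974736369/1015420 ≈ 3.7716e+5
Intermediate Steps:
P(t, Q) = -53 (P(t, Q) = 70 - 123 = -53)
a = 111087/5 (a = 9 - 1/5*(-111042) = 9 + 111042/5 = 111087/5 ≈ 22217.)
o = -55411/1015420 (o = (-53 + 111087/5)/(-219914 - 186254) = (110822/5)/(-406168) = (110822/5)*(-1/406168) = -55411/1015420 ≈ -0.054570)
o - 1*(-377159) = -55411/1015420 - 1*(-377159) = -55411/1015420 + 377159 = 382974736369/1015420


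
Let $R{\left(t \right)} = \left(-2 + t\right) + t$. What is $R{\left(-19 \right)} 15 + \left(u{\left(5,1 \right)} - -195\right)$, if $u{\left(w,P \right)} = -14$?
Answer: $-419$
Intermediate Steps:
$R{\left(t \right)} = -2 + 2 t$
$R{\left(-19 \right)} 15 + \left(u{\left(5,1 \right)} - -195\right) = \left(-2 + 2 \left(-19\right)\right) 15 - -181 = \left(-2 - 38\right) 15 + \left(-14 + 195\right) = \left(-40\right) 15 + 181 = -600 + 181 = -419$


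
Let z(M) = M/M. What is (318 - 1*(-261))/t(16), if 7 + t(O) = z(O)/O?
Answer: -3088/37 ≈ -83.459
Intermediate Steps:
z(M) = 1
t(O) = -7 + 1/O
(318 - 1*(-261))/t(16) = (318 - 1*(-261))/(-7 + 1/16) = (318 + 261)/(-7 + 1/16) = 579/(-111/16) = 579*(-16/111) = -3088/37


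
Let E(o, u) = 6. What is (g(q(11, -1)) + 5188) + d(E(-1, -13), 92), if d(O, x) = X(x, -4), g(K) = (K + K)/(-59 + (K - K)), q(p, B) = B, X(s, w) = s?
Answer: 311522/59 ≈ 5280.0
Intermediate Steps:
g(K) = -2*K/59 (g(K) = (2*K)/(-59 + 0) = (2*K)/(-59) = (2*K)*(-1/59) = -2*K/59)
d(O, x) = x
(g(q(11, -1)) + 5188) + d(E(-1, -13), 92) = (-2/59*(-1) + 5188) + 92 = (2/59 + 5188) + 92 = 306094/59 + 92 = 311522/59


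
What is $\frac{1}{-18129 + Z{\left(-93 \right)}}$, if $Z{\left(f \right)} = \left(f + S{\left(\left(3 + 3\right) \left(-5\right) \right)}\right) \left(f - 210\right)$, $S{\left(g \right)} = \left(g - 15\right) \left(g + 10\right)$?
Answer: $- \frac{1}{262650} \approx -3.8073 \cdot 10^{-6}$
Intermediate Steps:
$S{\left(g \right)} = \left(-15 + g\right) \left(10 + g\right)$
$Z{\left(f \right)} = \left(-210 + f\right) \left(900 + f\right)$ ($Z{\left(f \right)} = \left(f - \left(150 - 25 \left(3 + 3\right)^{2} + 5 \left(3 + 3\right) \left(-5\right)\right)\right) \left(f - 210\right) = \left(f - \left(150 - 900 + 5 \cdot 6 \left(-5\right)\right)\right) \left(-210 + f\right) = \left(f - -900\right) \left(-210 + f\right) = \left(f + \left(-150 + 900 + 150\right)\right) \left(-210 + f\right) = \left(f + 900\right) \left(-210 + f\right) = \left(900 + f\right) \left(-210 + f\right) = \left(-210 + f\right) \left(900 + f\right)$)
$\frac{1}{-18129 + Z{\left(-93 \right)}} = \frac{1}{-18129 + \left(-189000 + \left(-93\right)^{2} + 690 \left(-93\right)\right)} = \frac{1}{-18129 - 244521} = \frac{1}{-262650} = - \frac{1}{262650}$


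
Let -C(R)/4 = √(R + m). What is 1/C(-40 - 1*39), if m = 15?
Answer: I/32 ≈ 0.03125*I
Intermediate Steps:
C(R) = -4*√(15 + R) (C(R) = -4*√(R + 15) = -4*√(15 + R))
1/C(-40 - 1*39) = 1/(-4*√(15 + (-40 - 1*39))) = 1/(-4*√(15 + (-40 - 39))) = 1/(-4*√(15 - 79)) = 1/(-32*I) = I/32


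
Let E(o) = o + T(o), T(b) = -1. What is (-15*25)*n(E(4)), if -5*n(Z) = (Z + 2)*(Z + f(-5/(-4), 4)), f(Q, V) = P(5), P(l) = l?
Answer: 3000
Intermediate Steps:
f(Q, V) = 5
E(o) = -1 + o (E(o) = o - 1 = -1 + o)
n(Z) = -(2 + Z)*(5 + Z)/5 (n(Z) = -(Z + 2)*(Z + 5)/5 = -(2 + Z)*(5 + Z)/5)
(-15*25)*n(E(4)) = (-15*25)*(-2 - 7*(-1 + 4)/5 - (-1 + 4)²/5) = -375*(-2 - 7/5*3 - ⅕*3²) = -375*(-2 - 21/5 - ⅕*9) = -375*(-2 - 21/5 - 9/5) = -375*(-8) = 3000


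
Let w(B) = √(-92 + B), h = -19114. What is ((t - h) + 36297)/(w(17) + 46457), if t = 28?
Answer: 2575529623/2158252924 - 277195*I*√3/2158252924 ≈ 1.1933 - 0.00022246*I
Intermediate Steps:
((t - h) + 36297)/(w(17) + 46457) = ((28 - 1*(-19114)) + 36297)/(√(-92 + 17) + 46457) = ((28 + 19114) + 36297)/(√(-75) + 46457) = (19142 + 36297)/(5*I*√3 + 46457) = 55439/(46457 + 5*I*√3)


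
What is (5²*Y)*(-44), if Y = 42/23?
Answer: -46200/23 ≈ -2008.7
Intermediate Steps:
Y = 42/23 (Y = 42*(1/23) = 42/23 ≈ 1.8261)
(5²*Y)*(-44) = (5²*(42/23))*(-44) = (25*(42/23))*(-44) = (1050/23)*(-44) = -46200/23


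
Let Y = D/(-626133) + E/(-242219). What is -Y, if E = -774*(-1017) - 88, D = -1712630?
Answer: 77978974340/151661309127 ≈ 0.51416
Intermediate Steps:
E = 787070 (E = 787158 - 88 = 787070)
Y = -77978974340/151661309127 (Y = -1712630/(-626133) + 787070/(-242219) = -1712630*(-1/626133) + 787070*(-1/242219) = 1712630/626133 - 787070/242219 = -77978974340/151661309127 ≈ -0.51416)
-Y = -1*(-77978974340/151661309127) = 77978974340/151661309127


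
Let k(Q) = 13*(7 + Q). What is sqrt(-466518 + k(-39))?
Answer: I*sqrt(466934) ≈ 683.33*I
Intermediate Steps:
k(Q) = 91 + 13*Q
sqrt(-466518 + k(-39)) = sqrt(-466518 + (91 + 13*(-39))) = sqrt(-466518 + (91 - 507)) = sqrt(-466518 - 416) = sqrt(-466934) = I*sqrt(466934)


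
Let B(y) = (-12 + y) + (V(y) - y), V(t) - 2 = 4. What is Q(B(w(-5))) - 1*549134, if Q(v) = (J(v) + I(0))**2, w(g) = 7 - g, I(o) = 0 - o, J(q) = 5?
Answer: -549109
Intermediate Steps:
V(t) = 6 (V(t) = 2 + 4 = 6)
I(o) = -o
B(y) = -6 (B(y) = (-12 + y) + (6 - y) = -6)
Q(v) = 25 (Q(v) = (5 - 1*0)**2 = (5 + 0)**2 = 5**2 = 25)
Q(B(w(-5))) - 1*549134 = 25 - 1*549134 = 25 - 549134 = -549109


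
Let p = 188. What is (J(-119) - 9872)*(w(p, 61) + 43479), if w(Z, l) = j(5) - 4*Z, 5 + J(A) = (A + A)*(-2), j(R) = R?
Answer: -401723532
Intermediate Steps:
J(A) = -5 - 4*A (J(A) = -5 + (A + A)*(-2) = -5 + (2*A)*(-2) = -5 - 4*A)
w(Z, l) = 5 - 4*Z
(J(-119) - 9872)*(w(p, 61) + 43479) = ((-5 - 4*(-119)) - 9872)*((5 - 4*188) + 43479) = ((-5 + 476) - 9872)*((5 - 752) + 43479) = (471 - 9872)*(-747 + 43479) = -9401*42732 = -401723532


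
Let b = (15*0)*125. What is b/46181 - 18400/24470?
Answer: -1840/2447 ≈ -0.75194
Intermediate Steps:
b = 0 (b = 0*125 = 0)
b/46181 - 18400/24470 = 0/46181 - 18400/24470 = 0*(1/46181) - 18400*1/24470 = 0 - 1840/2447 = -1840/2447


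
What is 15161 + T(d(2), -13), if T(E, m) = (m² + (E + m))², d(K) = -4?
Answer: 38265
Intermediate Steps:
T(E, m) = (E + m + m²)²
15161 + T(d(2), -13) = 15161 + (-4 - 13 + (-13)²)² = 15161 + (-4 - 13 + 169)² = 15161 + 152² = 15161 + 23104 = 38265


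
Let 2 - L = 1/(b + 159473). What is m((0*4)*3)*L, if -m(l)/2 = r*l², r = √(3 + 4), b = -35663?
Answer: 0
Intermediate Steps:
r = √7 ≈ 2.6458
L = 247619/123810 (L = 2 - 1/(-35663 + 159473) = 2 - 1/123810 = 247619/123810 ≈ 2.0000)
m(l) = -2*√7*l²
m((0*4)*3)*L = -2*√7*((0*4)*3)²*(247619/123810) = -2*√7*(0*3)²*(247619/123810) = -2*√7*0²*(247619/123810) = -2*√7*0*(247619/123810) = 0*(247619/123810) = 0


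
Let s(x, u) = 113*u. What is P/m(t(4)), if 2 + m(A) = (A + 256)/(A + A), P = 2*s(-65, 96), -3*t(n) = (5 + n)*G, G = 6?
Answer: -390528/155 ≈ -2519.5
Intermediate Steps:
t(n) = -10 - 2*n (t(n) = -(5 + n)*6/3 = -(30 + 6*n)/3 = -10 - 2*n)
P = 21696 (P = 2*(113*96) = 2*10848 = 21696)
m(A) = -2 + (256 + A)/(2*A) (m(A) = -2 + (A + 256)/(A + A) = -2 + (256 + A)/((2*A)) = -2 + (256 + A)*(1/(2*A)) = -2 + (256 + A)/(2*A))
P/m(t(4)) = 21696/(-3/2 + 128/(-10 - 2*4)) = 21696/(-3/2 + 128/(-10 - 8)) = 21696/(-3/2 + 128/(-18)) = 21696/(-3/2 + 128*(-1/18)) = 21696/(-3/2 - 64/9) = 21696/(-155/18) = 21696*(-18/155) = -390528/155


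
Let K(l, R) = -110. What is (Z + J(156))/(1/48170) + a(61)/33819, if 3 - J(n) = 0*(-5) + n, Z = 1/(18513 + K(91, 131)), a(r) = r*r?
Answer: -4586879216261777/622371057 ≈ -7.3700e+6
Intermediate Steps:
a(r) = r²
Z = 1/18403 (Z = 1/(18513 - 110) = 1/18403 ≈ 5.4339e-5)
J(n) = 3 - n (J(n) = 3 - (0*(-5) + n) = 3 - (0 + n) = 3 - n)
(Z + J(156))/(1/48170) + a(61)/33819 = (1/18403 + (3 - 1*156))/(1/48170) + 61²/33819 = (1/18403 + (3 - 156))/(1/48170) + 3721*(1/33819) = (1/18403 - 153)*48170 + 3721/33819 = -2815658/18403*48170 + 3721/33819 = -135630245860/18403 + 3721/33819 = -4586879216261777/622371057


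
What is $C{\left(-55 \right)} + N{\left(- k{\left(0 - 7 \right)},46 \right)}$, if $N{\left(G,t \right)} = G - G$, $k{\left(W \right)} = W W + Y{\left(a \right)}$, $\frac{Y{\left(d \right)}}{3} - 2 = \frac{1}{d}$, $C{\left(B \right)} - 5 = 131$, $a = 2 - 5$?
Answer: $136$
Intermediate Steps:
$a = -3$ ($a = 2 - 5 = -3$)
$C{\left(B \right)} = 136$ ($C{\left(B \right)} = 5 + 131 = 136$)
$Y{\left(d \right)} = 6 + \frac{3}{d}$
$k{\left(W \right)} = 5 + W^{2}$ ($k{\left(W \right)} = W W + \left(6 + \frac{3}{-3}\right) = W^{2} + \left(6 + 3 \left(- \frac{1}{3}\right)\right) = W^{2} + \left(6 - 1\right) = W^{2} + 5 = 5 + W^{2}$)
$N{\left(G,t \right)} = 0$
$C{\left(-55 \right)} + N{\left(- k{\left(0 - 7 \right)},46 \right)} = 136 + 0 = 136$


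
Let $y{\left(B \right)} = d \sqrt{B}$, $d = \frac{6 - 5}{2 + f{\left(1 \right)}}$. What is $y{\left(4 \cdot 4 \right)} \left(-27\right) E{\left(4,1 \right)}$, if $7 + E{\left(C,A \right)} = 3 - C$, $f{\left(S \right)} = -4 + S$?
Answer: $-864$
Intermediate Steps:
$d = -1$ ($d = \frac{6 - 5}{2 + \left(-4 + 1\right)} = 1 \frac{1}{2 - 3} = 1 \frac{1}{-1} = 1 \left(-1\right) = -1$)
$E{\left(C,A \right)} = -4 - C$ ($E{\left(C,A \right)} = -7 - \left(-3 + C\right) = -4 - C$)
$y{\left(B \right)} = - \sqrt{B}$
$y{\left(4 \cdot 4 \right)} \left(-27\right) E{\left(4,1 \right)} = - \sqrt{4 \cdot 4} \left(-27\right) \left(-4 - 4\right) = - \sqrt{16} \left(-27\right) \left(-4 - 4\right) = \left(-1\right) 4 \left(-27\right) \left(-8\right) = \left(-4\right) \left(-27\right) \left(-8\right) = 108 \left(-8\right) = -864$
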